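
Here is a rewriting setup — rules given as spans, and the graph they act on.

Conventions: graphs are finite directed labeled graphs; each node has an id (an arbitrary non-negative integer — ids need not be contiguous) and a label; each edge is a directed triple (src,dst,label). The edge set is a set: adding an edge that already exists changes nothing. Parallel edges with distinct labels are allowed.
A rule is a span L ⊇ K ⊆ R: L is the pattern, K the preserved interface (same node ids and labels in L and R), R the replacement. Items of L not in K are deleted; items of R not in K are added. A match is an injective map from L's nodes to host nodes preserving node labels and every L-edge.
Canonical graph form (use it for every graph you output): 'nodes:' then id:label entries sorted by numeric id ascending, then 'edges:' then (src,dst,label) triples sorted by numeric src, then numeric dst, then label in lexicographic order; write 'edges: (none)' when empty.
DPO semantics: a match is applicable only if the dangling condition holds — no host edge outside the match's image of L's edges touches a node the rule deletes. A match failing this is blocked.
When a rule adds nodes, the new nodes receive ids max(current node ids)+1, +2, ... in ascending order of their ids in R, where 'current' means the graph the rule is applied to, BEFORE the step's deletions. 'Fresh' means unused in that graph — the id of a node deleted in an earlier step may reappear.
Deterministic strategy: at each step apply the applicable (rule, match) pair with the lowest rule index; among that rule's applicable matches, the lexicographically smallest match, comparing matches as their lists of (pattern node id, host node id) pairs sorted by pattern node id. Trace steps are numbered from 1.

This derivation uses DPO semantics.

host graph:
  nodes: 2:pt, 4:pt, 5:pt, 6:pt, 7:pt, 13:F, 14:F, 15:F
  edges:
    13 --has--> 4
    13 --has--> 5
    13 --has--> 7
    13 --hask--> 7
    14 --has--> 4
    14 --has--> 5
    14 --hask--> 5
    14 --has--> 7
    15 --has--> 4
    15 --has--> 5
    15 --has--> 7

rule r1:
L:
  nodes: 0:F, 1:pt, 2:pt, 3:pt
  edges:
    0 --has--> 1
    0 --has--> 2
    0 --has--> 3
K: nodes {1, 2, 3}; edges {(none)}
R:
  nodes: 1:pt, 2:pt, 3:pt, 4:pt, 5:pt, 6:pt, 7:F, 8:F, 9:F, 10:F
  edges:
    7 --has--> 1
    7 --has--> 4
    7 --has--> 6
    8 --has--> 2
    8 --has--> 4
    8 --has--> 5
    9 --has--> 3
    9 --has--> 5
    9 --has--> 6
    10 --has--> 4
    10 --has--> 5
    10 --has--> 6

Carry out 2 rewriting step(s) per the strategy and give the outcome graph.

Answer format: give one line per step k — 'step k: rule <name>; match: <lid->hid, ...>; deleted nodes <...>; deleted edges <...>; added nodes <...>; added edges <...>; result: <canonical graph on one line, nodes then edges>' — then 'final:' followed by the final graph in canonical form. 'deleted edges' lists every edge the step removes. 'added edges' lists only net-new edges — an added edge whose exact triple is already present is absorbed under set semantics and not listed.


step 1: rule r1; match: 0->15, 1->4, 2->5, 3->7; deleted nodes 15; deleted edges (15,4,has); (15,5,has); (15,7,has); added nodes 16, 17, 18, 19, 20, 21, 22; added edges (19,4,has); (19,16,has); (19,18,has); (20,5,has); (20,16,has); (20,17,has); (21,7,has); (21,17,has); (21,18,has); (22,16,has); (22,17,has); (22,18,has); result: nodes: 2:pt, 4:pt, 5:pt, 6:pt, 7:pt, 13:F, 14:F, 16:pt, 17:pt, 18:pt, 19:F, 20:F, 21:F, 22:F edges: (13,4,has); (13,5,has); (13,7,has); (13,7,hask); (14,4,has); (14,5,has); (14,5,hask); (14,7,has); (19,4,has); (19,16,has); (19,18,has); (20,5,has); (20,16,has); (20,17,has); (21,7,has); (21,17,has); (21,18,has); (22,16,has); (22,17,has); (22,18,has)
step 2: rule r1; match: 0->19, 1->4, 2->16, 3->18; deleted nodes 19; deleted edges (19,4,has); (19,16,has); (19,18,has); added nodes 23, 24, 25, 26, 27, 28, 29; added edges (26,4,has); (26,23,has); (26,25,has); (27,16,has); (27,23,has); (27,24,has); (28,18,has); (28,24,has); (28,25,has); (29,23,has); (29,24,has); (29,25,has); result: nodes: 2:pt, 4:pt, 5:pt, 6:pt, 7:pt, 13:F, 14:F, 16:pt, 17:pt, 18:pt, 20:F, 21:F, 22:F, 23:pt, 24:pt, 25:pt, 26:F, 27:F, 28:F, 29:F edges: (13,4,has); (13,5,has); (13,7,has); (13,7,hask); (14,4,has); (14,5,has); (14,5,hask); (14,7,has); (20,5,has); (20,16,has); (20,17,has); (21,7,has); (21,17,has); (21,18,has); (22,16,has); (22,17,has); (22,18,has); (26,4,has); (26,23,has); (26,25,has); (27,16,has); (27,23,has); (27,24,has); (28,18,has); (28,24,has); (28,25,has); (29,23,has); (29,24,has); (29,25,has)
final:
nodes: 2:pt, 4:pt, 5:pt, 6:pt, 7:pt, 13:F, 14:F, 16:pt, 17:pt, 18:pt, 20:F, 21:F, 22:F, 23:pt, 24:pt, 25:pt, 26:F, 27:F, 28:F, 29:F
edges: (13,4,has); (13,5,has); (13,7,has); (13,7,hask); (14,4,has); (14,5,has); (14,5,hask); (14,7,has); (20,5,has); (20,16,has); (20,17,has); (21,7,has); (21,17,has); (21,18,has); (22,16,has); (22,17,has); (22,18,has); (26,4,has); (26,23,has); (26,25,has); (27,16,has); (27,23,has); (27,24,has); (28,18,has); (28,24,has); (28,25,has); (29,23,has); (29,24,has); (29,25,has)


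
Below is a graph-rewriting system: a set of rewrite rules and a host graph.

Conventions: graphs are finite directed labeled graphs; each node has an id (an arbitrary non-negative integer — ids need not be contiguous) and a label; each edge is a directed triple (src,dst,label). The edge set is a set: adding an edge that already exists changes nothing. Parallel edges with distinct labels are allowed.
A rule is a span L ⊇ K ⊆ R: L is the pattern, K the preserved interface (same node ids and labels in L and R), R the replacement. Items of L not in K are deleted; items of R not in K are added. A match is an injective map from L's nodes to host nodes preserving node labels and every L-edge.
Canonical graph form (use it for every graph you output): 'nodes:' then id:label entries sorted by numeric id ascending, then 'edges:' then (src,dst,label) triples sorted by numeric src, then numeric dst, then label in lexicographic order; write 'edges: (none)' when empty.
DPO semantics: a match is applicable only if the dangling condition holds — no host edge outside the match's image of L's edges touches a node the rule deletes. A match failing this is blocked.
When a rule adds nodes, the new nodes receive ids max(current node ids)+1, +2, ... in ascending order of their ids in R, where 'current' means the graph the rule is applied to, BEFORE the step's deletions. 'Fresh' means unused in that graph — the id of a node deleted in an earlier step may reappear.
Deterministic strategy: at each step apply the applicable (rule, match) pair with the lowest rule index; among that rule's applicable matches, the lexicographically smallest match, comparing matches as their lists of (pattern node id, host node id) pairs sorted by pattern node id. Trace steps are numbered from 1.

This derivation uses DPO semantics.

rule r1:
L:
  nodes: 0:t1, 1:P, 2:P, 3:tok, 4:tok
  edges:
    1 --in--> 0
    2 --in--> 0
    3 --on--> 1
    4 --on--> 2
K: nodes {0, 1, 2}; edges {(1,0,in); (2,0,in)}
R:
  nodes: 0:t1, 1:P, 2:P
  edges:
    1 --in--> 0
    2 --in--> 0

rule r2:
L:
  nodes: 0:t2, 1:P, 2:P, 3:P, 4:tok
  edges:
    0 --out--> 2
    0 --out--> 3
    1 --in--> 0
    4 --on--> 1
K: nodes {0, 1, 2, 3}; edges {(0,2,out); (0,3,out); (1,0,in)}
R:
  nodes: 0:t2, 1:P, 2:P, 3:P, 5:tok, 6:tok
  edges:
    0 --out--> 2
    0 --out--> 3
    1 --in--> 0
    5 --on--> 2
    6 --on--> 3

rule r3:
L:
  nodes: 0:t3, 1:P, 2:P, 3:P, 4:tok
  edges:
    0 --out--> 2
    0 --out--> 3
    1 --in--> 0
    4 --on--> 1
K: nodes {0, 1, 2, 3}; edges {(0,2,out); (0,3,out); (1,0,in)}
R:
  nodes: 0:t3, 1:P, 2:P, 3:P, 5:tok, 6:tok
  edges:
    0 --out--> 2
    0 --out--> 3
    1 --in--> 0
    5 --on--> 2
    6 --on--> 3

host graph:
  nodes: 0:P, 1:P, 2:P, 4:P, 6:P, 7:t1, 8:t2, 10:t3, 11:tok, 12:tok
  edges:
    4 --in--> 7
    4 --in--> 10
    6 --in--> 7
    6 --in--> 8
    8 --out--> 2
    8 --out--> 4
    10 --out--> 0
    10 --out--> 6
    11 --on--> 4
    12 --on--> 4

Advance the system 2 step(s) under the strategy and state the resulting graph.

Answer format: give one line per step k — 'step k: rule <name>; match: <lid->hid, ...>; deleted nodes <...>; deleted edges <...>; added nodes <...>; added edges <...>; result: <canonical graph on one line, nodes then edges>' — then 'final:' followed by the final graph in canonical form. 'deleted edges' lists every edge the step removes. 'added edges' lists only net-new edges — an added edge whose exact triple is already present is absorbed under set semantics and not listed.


step 1: rule r3; match: 0->10, 1->4, 2->0, 3->6, 4->11; deleted nodes 11; deleted edges (11,4,on); added nodes 13, 14; added edges (13,0,on); (14,6,on); result: nodes: 0:P, 1:P, 2:P, 4:P, 6:P, 7:t1, 8:t2, 10:t3, 12:tok, 13:tok, 14:tok edges: (4,7,in); (4,10,in); (6,7,in); (6,8,in); (8,2,out); (8,4,out); (10,0,out); (10,6,out); (12,4,on); (13,0,on); (14,6,on)
step 2: rule r1; match: 0->7, 1->4, 2->6, 3->12, 4->14; deleted nodes 12, 14; deleted edges (12,4,on); (14,6,on); added nodes (none); added edges (none); result: nodes: 0:P, 1:P, 2:P, 4:P, 6:P, 7:t1, 8:t2, 10:t3, 13:tok edges: (4,7,in); (4,10,in); (6,7,in); (6,8,in); (8,2,out); (8,4,out); (10,0,out); (10,6,out); (13,0,on)
final:
nodes: 0:P, 1:P, 2:P, 4:P, 6:P, 7:t1, 8:t2, 10:t3, 13:tok
edges: (4,7,in); (4,10,in); (6,7,in); (6,8,in); (8,2,out); (8,4,out); (10,0,out); (10,6,out); (13,0,on)


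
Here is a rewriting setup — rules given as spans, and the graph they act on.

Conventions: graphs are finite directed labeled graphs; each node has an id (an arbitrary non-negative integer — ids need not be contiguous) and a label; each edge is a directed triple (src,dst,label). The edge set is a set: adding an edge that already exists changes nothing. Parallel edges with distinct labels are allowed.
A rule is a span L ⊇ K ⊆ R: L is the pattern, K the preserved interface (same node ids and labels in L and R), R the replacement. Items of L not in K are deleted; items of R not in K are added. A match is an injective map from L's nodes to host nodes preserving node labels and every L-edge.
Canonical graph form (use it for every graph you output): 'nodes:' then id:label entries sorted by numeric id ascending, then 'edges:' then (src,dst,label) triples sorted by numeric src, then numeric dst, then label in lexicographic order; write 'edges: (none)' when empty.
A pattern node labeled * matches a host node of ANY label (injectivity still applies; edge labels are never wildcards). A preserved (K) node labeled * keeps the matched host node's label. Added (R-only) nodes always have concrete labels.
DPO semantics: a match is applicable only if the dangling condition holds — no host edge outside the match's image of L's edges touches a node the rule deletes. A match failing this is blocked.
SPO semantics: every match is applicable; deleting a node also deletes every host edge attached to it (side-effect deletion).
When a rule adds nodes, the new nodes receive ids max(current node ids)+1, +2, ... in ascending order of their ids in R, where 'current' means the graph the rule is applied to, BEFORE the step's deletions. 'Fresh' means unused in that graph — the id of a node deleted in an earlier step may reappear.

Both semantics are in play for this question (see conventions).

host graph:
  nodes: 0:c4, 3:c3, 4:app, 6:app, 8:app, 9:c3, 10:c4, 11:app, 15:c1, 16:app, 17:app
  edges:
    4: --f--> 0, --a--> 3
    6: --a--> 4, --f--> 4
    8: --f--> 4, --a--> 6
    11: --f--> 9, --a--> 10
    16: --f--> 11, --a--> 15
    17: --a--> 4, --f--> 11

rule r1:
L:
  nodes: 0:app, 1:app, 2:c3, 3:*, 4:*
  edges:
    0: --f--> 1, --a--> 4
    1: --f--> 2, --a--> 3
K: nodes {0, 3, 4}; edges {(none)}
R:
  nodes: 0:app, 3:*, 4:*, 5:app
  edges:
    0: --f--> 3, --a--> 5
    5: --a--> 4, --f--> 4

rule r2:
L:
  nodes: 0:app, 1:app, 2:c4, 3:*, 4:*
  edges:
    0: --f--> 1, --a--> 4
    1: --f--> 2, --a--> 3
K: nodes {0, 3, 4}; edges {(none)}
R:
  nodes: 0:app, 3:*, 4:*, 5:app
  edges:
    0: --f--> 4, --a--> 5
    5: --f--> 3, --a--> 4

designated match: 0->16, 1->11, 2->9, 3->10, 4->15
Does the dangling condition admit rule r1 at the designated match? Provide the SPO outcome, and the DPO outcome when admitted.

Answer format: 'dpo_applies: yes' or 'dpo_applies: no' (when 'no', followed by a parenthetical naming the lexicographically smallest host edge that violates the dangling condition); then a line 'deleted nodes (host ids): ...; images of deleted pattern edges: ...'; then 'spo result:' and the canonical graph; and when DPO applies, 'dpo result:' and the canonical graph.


dpo_applies: no
(the rule deletes node 11, which keeps host edge (17,11,f) outside the match image — the dangling condition fails, DPO blocks; SPO proceeds and side-deletes such edges)
deleted nodes (host ids): 9, 11; images of deleted pattern edges: (11,9,f); (11,10,a); (16,11,f); (16,15,a)
spo result:
nodes: 0:c4, 3:c3, 4:app, 6:app, 8:app, 10:c4, 15:c1, 16:app, 17:app, 18:app
edges: (4,0,f); (4,3,a); (6,4,a); (6,4,f); (8,4,f); (8,6,a); (16,10,f); (16,18,a); (17,4,a); (18,15,a); (18,15,f)


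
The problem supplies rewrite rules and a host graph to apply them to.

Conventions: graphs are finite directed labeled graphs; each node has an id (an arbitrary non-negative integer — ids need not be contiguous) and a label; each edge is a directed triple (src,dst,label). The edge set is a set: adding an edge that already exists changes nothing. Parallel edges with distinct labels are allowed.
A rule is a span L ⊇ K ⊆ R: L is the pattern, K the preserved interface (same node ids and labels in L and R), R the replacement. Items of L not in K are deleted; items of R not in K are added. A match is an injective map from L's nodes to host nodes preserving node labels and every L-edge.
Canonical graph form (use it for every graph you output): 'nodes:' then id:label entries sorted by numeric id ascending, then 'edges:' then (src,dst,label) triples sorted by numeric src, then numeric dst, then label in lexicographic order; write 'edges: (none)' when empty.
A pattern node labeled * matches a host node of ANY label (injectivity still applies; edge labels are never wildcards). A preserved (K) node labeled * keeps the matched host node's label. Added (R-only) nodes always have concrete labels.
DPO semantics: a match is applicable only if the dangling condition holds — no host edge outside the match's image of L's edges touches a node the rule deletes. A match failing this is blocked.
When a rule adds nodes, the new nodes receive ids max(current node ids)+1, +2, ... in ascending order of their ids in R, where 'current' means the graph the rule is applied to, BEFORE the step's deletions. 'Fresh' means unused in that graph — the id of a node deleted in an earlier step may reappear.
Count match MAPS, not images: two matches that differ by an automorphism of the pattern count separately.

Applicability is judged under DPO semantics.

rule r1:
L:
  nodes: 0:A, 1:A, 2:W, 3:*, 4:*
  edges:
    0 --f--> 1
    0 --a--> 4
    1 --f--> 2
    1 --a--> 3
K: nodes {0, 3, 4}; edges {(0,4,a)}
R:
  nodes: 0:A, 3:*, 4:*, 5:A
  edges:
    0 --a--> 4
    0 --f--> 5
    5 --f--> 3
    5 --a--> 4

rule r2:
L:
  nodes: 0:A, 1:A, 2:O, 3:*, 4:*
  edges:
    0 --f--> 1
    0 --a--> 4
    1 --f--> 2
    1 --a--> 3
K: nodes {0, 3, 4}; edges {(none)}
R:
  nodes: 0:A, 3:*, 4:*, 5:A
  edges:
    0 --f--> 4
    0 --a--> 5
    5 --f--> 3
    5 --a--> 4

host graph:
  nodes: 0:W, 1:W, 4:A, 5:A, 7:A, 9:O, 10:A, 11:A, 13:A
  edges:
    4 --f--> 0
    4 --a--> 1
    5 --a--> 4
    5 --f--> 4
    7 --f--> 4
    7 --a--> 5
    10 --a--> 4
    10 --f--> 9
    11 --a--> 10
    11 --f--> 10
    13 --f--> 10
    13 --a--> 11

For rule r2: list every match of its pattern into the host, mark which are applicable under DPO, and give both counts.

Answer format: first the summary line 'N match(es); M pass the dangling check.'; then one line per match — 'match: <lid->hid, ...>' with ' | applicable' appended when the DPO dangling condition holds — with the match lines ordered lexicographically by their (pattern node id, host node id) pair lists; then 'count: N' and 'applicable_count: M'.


1 match(es); 0 pass the dangling check.
match: 0->13, 1->10, 2->9, 3->4, 4->11
count: 1
applicable_count: 0


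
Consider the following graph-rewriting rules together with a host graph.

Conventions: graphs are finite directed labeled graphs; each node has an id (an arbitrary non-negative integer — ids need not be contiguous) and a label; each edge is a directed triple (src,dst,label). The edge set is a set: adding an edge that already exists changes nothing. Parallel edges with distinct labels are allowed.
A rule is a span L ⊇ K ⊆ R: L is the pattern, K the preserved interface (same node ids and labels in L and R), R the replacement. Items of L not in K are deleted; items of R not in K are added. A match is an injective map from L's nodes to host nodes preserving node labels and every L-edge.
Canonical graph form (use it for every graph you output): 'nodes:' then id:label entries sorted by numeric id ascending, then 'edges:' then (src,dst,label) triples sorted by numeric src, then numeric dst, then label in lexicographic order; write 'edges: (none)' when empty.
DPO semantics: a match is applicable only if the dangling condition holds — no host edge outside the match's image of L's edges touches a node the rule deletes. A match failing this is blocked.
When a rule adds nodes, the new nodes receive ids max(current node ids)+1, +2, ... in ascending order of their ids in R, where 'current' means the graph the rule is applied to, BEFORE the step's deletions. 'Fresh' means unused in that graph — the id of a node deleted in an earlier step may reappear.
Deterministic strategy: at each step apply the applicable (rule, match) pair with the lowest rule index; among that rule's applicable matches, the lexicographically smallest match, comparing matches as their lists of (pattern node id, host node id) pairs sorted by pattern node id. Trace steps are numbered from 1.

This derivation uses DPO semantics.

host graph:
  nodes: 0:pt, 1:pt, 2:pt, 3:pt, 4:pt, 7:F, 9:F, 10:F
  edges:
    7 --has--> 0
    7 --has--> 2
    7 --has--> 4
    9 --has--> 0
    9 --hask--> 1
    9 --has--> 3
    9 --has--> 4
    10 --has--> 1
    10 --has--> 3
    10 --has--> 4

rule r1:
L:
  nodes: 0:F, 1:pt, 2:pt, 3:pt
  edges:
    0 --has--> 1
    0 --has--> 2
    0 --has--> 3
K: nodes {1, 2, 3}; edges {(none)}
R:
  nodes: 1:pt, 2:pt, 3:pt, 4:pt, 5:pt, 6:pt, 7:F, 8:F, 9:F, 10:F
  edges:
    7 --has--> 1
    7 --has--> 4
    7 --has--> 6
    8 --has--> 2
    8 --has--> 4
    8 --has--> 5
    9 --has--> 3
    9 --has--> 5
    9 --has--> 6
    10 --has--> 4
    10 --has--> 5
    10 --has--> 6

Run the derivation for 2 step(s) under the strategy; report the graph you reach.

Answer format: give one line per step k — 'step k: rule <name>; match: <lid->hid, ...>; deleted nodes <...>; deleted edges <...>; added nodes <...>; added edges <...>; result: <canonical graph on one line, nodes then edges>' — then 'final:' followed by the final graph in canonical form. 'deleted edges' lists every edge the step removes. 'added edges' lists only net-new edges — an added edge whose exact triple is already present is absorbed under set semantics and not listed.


step 1: rule r1; match: 0->7, 1->0, 2->2, 3->4; deleted nodes 7; deleted edges (7,0,has); (7,2,has); (7,4,has); added nodes 11, 12, 13, 14, 15, 16, 17; added edges (14,0,has); (14,11,has); (14,13,has); (15,2,has); (15,11,has); (15,12,has); (16,4,has); (16,12,has); (16,13,has); (17,11,has); (17,12,has); (17,13,has); result: nodes: 0:pt, 1:pt, 2:pt, 3:pt, 4:pt, 9:F, 10:F, 11:pt, 12:pt, 13:pt, 14:F, 15:F, 16:F, 17:F edges: (9,0,has); (9,1,hask); (9,3,has); (9,4,has); (10,1,has); (10,3,has); (10,4,has); (14,0,has); (14,11,has); (14,13,has); (15,2,has); (15,11,has); (15,12,has); (16,4,has); (16,12,has); (16,13,has); (17,11,has); (17,12,has); (17,13,has)
step 2: rule r1; match: 0->10, 1->1, 2->3, 3->4; deleted nodes 10; deleted edges (10,1,has); (10,3,has); (10,4,has); added nodes 18, 19, 20, 21, 22, 23, 24; added edges (21,1,has); (21,18,has); (21,20,has); (22,3,has); (22,18,has); (22,19,has); (23,4,has); (23,19,has); (23,20,has); (24,18,has); (24,19,has); (24,20,has); result: nodes: 0:pt, 1:pt, 2:pt, 3:pt, 4:pt, 9:F, 11:pt, 12:pt, 13:pt, 14:F, 15:F, 16:F, 17:F, 18:pt, 19:pt, 20:pt, 21:F, 22:F, 23:F, 24:F edges: (9,0,has); (9,1,hask); (9,3,has); (9,4,has); (14,0,has); (14,11,has); (14,13,has); (15,2,has); (15,11,has); (15,12,has); (16,4,has); (16,12,has); (16,13,has); (17,11,has); (17,12,has); (17,13,has); (21,1,has); (21,18,has); (21,20,has); (22,3,has); (22,18,has); (22,19,has); (23,4,has); (23,19,has); (23,20,has); (24,18,has); (24,19,has); (24,20,has)
final:
nodes: 0:pt, 1:pt, 2:pt, 3:pt, 4:pt, 9:F, 11:pt, 12:pt, 13:pt, 14:F, 15:F, 16:F, 17:F, 18:pt, 19:pt, 20:pt, 21:F, 22:F, 23:F, 24:F
edges: (9,0,has); (9,1,hask); (9,3,has); (9,4,has); (14,0,has); (14,11,has); (14,13,has); (15,2,has); (15,11,has); (15,12,has); (16,4,has); (16,12,has); (16,13,has); (17,11,has); (17,12,has); (17,13,has); (21,1,has); (21,18,has); (21,20,has); (22,3,has); (22,18,has); (22,19,has); (23,4,has); (23,19,has); (23,20,has); (24,18,has); (24,19,has); (24,20,has)


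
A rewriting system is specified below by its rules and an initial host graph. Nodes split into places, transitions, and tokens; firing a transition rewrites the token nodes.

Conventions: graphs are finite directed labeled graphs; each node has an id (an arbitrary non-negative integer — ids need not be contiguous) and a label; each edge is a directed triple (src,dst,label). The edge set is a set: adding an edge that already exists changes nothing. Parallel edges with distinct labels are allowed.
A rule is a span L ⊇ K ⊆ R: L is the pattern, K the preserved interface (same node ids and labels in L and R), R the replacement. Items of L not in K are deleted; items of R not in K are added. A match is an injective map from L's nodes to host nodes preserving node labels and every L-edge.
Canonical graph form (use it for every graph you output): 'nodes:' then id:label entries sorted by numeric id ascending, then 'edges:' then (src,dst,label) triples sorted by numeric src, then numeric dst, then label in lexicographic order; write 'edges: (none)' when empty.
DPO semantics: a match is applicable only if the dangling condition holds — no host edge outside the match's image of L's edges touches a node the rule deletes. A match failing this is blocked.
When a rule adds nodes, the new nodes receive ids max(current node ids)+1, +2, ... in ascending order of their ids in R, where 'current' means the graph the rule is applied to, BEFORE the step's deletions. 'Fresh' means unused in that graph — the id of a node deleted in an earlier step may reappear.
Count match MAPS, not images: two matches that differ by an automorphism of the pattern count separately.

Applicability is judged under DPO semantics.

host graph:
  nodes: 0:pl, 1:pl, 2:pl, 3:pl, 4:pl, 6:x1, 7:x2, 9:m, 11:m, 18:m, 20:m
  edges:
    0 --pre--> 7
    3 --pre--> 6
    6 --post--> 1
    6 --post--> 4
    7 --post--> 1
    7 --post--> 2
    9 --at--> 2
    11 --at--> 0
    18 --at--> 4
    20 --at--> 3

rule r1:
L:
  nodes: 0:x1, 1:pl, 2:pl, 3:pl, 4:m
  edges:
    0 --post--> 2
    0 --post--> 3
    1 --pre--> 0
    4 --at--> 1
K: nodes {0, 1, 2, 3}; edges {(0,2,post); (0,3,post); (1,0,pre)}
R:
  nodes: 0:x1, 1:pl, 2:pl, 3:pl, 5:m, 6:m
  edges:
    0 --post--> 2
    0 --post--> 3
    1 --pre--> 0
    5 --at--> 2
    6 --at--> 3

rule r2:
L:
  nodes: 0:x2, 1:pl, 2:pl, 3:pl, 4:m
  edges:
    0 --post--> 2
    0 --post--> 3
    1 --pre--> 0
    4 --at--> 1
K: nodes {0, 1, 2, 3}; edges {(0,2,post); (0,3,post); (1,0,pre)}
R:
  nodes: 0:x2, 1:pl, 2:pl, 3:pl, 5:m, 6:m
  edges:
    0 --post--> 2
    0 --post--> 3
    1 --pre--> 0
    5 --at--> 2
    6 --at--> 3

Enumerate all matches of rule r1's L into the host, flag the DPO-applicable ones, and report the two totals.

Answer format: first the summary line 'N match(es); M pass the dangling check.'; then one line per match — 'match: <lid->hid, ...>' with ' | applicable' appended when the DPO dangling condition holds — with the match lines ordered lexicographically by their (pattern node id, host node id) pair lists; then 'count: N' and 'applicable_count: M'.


2 match(es); 2 pass the dangling check.
match: 0->6, 1->3, 2->1, 3->4, 4->20 | applicable
match: 0->6, 1->3, 2->4, 3->1, 4->20 | applicable
count: 2
applicable_count: 2


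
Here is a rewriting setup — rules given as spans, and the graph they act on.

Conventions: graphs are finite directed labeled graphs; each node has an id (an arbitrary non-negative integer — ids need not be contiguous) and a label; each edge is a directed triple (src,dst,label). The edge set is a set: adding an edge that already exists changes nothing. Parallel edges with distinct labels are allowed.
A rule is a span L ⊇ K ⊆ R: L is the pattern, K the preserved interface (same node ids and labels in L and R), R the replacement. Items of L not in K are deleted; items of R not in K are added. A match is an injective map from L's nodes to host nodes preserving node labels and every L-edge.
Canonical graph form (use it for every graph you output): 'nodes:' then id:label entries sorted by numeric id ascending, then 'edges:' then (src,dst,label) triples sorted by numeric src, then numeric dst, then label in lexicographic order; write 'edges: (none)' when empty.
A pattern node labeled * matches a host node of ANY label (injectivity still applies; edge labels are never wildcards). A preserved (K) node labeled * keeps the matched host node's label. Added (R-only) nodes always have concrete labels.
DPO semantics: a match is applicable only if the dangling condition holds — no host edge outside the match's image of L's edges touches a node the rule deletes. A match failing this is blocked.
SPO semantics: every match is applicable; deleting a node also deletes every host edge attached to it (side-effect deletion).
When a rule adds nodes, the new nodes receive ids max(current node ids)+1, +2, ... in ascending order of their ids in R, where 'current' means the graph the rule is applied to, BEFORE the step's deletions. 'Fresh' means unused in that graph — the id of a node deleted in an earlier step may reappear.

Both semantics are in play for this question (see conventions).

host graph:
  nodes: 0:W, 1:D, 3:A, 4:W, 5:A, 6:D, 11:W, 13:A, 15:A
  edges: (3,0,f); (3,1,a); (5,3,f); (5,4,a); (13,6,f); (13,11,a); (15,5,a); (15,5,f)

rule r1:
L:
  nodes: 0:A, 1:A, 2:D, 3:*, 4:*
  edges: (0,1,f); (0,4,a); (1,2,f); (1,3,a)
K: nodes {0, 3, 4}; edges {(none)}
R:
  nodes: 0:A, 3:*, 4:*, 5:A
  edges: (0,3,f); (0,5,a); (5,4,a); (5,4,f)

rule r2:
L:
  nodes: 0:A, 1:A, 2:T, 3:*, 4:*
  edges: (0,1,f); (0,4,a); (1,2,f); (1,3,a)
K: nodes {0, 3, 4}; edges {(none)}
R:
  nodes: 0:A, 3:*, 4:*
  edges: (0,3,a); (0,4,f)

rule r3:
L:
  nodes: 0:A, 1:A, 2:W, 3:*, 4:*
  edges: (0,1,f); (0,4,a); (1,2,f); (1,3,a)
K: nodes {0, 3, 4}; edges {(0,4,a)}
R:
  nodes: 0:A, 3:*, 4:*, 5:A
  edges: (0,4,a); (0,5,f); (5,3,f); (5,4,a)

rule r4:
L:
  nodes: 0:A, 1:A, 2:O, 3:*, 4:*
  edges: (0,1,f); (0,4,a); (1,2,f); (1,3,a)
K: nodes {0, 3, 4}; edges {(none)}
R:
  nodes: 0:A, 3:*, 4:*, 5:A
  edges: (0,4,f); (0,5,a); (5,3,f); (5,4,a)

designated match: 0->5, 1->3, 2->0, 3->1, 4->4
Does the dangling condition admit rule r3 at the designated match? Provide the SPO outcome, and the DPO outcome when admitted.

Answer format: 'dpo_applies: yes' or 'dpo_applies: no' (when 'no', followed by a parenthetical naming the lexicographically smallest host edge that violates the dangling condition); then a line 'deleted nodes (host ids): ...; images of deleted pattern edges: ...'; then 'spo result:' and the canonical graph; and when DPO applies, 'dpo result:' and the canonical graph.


dpo_applies: yes
deleted nodes (host ids): 0, 3; images of deleted pattern edges: (3,0,f); (3,1,a); (5,3,f)
spo result:
nodes: 1:D, 4:W, 5:A, 6:D, 11:W, 13:A, 15:A, 16:A
edges: (5,4,a); (5,16,f); (13,6,f); (13,11,a); (15,5,a); (15,5,f); (16,1,f); (16,4,a)
dpo result:
nodes: 1:D, 4:W, 5:A, 6:D, 11:W, 13:A, 15:A, 16:A
edges: (5,4,a); (5,16,f); (13,6,f); (13,11,a); (15,5,a); (15,5,f); (16,1,f); (16,4,a)


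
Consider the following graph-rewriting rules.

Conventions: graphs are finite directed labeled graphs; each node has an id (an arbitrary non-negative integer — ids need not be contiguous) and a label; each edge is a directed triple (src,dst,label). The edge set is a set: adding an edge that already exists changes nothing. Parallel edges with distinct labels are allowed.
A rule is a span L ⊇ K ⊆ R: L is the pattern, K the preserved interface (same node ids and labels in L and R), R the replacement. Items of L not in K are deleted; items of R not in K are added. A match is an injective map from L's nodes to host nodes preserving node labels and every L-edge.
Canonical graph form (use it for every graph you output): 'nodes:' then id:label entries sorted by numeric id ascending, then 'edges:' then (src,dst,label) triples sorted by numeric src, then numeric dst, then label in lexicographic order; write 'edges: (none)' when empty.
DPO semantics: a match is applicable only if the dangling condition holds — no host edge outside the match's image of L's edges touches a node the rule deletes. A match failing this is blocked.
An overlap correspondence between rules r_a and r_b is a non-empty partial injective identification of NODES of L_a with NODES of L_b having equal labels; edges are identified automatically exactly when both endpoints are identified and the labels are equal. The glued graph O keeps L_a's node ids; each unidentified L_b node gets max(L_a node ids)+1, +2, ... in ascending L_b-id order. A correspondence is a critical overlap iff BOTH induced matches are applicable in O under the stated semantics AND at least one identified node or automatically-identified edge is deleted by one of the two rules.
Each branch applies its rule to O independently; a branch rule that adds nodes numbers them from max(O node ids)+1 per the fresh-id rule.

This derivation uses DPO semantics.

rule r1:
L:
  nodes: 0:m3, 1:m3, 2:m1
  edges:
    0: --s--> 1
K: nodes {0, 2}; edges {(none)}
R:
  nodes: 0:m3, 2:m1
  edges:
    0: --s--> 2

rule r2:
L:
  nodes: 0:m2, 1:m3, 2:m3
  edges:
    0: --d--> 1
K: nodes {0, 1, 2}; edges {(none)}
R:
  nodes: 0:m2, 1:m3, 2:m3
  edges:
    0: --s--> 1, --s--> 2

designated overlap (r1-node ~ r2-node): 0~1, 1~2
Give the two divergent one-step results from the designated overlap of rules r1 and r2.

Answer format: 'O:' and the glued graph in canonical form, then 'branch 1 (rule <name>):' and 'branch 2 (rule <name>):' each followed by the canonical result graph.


O:
nodes: 0:m3, 1:m3, 2:m1, 3:m2
edges: (0,1,s); (3,0,d)
branch 1 (rule r1):
nodes: 0:m3, 2:m1, 3:m2
edges: (0,2,s); (3,0,d)
branch 2 (rule r2):
nodes: 0:m3, 1:m3, 2:m1, 3:m2
edges: (0,1,s); (3,0,s); (3,1,s)


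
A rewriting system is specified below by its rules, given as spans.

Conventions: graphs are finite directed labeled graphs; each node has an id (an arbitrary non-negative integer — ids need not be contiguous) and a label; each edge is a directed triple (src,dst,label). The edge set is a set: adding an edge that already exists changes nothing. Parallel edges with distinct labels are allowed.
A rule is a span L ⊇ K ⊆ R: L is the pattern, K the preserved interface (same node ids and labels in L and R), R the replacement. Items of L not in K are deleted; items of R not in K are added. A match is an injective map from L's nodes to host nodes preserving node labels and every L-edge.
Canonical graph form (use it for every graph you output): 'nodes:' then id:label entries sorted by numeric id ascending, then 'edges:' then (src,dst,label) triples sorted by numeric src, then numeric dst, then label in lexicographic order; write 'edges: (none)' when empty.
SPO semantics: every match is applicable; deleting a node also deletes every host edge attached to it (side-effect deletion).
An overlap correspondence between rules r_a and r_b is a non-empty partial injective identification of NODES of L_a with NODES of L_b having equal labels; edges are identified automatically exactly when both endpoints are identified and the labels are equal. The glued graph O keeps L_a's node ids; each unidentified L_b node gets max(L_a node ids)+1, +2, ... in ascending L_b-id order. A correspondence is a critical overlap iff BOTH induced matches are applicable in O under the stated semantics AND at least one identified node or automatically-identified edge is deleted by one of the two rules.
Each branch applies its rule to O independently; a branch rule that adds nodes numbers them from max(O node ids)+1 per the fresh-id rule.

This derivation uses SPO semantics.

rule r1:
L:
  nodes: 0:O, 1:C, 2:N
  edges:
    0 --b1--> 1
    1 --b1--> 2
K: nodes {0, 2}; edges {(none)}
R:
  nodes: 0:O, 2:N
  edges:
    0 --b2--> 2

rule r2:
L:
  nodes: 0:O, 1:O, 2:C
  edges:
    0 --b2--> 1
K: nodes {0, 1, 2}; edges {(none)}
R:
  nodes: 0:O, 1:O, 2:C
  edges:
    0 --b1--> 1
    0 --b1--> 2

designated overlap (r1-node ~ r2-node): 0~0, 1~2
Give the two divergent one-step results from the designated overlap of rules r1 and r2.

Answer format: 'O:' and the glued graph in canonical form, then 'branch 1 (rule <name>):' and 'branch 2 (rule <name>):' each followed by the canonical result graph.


O:
nodes: 0:O, 1:C, 2:N, 3:O
edges: (0,1,b1); (0,3,b2); (1,2,b1)
branch 1 (rule r1):
nodes: 0:O, 2:N, 3:O
edges: (0,2,b2); (0,3,b2)
branch 2 (rule r2):
nodes: 0:O, 1:C, 2:N, 3:O
edges: (0,1,b1); (0,3,b1); (1,2,b1)


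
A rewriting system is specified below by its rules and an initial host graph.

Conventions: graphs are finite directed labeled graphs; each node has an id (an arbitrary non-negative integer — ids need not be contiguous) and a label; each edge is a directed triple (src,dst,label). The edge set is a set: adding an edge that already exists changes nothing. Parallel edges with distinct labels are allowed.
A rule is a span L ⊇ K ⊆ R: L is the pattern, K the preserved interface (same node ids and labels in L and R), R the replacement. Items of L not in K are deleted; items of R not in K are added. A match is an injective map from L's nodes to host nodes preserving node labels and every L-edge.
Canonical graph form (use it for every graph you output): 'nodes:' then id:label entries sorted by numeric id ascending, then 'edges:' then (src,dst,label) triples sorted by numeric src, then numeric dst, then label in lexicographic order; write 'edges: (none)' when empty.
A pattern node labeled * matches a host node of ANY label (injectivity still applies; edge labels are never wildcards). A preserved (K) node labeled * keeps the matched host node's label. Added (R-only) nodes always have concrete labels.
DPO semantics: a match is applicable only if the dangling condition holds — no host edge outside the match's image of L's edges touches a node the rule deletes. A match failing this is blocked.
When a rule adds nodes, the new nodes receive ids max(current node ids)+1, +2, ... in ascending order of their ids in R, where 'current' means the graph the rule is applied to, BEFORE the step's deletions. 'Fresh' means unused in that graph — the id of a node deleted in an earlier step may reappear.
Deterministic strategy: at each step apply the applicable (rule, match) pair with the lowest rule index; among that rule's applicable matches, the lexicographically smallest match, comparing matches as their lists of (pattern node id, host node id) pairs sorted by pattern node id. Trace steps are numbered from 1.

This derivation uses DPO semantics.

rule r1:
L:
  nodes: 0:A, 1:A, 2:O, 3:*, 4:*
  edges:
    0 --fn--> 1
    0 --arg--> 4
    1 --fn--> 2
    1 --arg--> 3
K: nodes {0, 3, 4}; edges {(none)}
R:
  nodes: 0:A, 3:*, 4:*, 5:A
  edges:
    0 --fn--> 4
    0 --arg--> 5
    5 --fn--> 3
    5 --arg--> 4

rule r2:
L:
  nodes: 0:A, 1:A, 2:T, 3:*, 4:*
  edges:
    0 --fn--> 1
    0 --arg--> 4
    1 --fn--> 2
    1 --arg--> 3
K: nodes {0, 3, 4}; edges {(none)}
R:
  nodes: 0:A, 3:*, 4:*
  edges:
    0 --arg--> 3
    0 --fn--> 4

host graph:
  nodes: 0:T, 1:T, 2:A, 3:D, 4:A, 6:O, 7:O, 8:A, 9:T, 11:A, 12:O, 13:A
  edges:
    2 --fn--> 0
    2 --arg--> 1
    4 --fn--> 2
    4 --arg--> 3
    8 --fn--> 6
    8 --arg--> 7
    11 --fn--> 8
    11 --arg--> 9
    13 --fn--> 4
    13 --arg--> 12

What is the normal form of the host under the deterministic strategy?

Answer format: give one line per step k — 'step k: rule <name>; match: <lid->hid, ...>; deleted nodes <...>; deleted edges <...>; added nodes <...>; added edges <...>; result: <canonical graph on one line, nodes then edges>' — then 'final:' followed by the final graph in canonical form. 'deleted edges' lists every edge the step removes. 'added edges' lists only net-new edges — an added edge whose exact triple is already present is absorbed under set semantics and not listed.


step 1: rule r1; match: 0->11, 1->8, 2->6, 3->7, 4->9; deleted nodes 6, 8; deleted edges (8,6,fn); (8,7,arg); (11,8,fn); (11,9,arg); added nodes 14; added edges (11,9,fn); (11,14,arg); (14,7,fn); (14,9,arg); result: nodes: 0:T, 1:T, 2:A, 3:D, 4:A, 7:O, 9:T, 11:A, 12:O, 13:A, 14:A edges: (2,0,fn); (2,1,arg); (4,2,fn); (4,3,arg); (11,9,fn); (11,14,arg); (13,4,fn); (13,12,arg); (14,7,fn); (14,9,arg)
step 2: rule r2; match: 0->4, 1->2, 2->0, 3->1, 4->3; deleted nodes 0, 2; deleted edges (2,0,fn); (2,1,arg); (4,2,fn); (4,3,arg); added nodes (none); added edges (4,1,arg); (4,3,fn); result: nodes: 1:T, 3:D, 4:A, 7:O, 9:T, 11:A, 12:O, 13:A, 14:A edges: (4,1,arg); (4,3,fn); (11,9,fn); (11,14,arg); (13,4,fn); (13,12,arg); (14,7,fn); (14,9,arg)
final:
nodes: 1:T, 3:D, 4:A, 7:O, 9:T, 11:A, 12:O, 13:A, 14:A
edges: (4,1,arg); (4,3,fn); (11,9,fn); (11,14,arg); (13,4,fn); (13,12,arg); (14,7,fn); (14,9,arg)


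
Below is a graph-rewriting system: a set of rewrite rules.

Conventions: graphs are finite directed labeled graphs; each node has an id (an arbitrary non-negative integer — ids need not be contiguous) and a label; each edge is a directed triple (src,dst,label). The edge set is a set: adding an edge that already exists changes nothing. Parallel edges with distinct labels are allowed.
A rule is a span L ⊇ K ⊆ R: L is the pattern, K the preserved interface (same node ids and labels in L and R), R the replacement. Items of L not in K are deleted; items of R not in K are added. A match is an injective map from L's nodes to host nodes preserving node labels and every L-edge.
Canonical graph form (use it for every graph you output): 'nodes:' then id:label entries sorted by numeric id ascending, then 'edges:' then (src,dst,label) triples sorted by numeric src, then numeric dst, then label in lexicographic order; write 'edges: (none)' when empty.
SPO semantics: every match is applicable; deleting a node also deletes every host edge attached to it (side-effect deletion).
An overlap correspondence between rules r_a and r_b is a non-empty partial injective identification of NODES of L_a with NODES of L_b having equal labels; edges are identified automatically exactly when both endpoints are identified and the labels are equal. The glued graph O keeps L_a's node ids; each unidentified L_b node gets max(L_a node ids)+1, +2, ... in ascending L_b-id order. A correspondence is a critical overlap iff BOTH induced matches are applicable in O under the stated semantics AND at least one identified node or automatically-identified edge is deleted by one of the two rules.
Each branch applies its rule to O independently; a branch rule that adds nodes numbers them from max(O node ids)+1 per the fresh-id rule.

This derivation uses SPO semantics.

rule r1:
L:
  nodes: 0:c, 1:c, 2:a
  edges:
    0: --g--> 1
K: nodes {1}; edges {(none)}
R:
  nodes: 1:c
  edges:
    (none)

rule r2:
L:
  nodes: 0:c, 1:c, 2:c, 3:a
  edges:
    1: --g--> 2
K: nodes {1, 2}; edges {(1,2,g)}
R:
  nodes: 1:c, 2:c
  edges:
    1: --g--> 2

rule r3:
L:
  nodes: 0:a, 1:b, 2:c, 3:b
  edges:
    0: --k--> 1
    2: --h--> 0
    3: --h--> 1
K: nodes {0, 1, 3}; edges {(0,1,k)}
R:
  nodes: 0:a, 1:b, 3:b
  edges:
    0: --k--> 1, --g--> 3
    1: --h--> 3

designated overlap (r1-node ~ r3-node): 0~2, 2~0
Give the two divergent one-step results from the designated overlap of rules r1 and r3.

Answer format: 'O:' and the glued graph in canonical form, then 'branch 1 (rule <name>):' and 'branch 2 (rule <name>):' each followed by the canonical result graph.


O:
nodes: 0:c, 1:c, 2:a, 3:b, 4:b
edges: (0,1,g); (0,2,h); (2,3,k); (4,3,h)
branch 1 (rule r1):
nodes: 1:c, 3:b, 4:b
edges: (4,3,h)
branch 2 (rule r3):
nodes: 1:c, 2:a, 3:b, 4:b
edges: (2,3,k); (2,4,g); (3,4,h)
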